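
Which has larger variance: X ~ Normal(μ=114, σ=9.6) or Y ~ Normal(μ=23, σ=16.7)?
Y has larger variance (278.8900 > 92.1600)

Compute the variance for each distribution:

X ~ Normal(μ=114, σ=9.6):
Var(X) = 92.1600

Y ~ Normal(μ=23, σ=16.7):
Var(Y) = 278.8900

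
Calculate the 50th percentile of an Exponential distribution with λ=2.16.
0.3209

We have X ~ Exponential(λ=2.16).

We want to find x such that P(X ≤ x) = 0.5.

This is the 50th percentile, which means 50% of values fall below this point.

Using the inverse CDF (quantile function):
x = F⁻¹(0.5) = 0.3209

Verification: P(X ≤ 0.3209) = 0.5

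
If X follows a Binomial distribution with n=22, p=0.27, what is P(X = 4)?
0.134735

We have X ~ Binomial(n=22, p=0.27).

For a Binomial distribution, the PMF gives us the probability of each outcome.

Using the PMF formula:
P(X = 4) = 0.134735

Rounded to 4 decimal places: 0.1347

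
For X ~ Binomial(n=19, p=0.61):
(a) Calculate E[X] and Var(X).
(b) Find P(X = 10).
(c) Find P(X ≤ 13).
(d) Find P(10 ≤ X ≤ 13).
(a) E[X] = 11.5900, Var(X) = 4.5201
(b) P(X = 10) = 0.137546
(c) P(X ≤ 13) = 0.814303
(d) P(10 ≤ X ≤ 13) = 0.651691

We have X ~ Binomial(n=19, p=0.61).

(a) Moments:
E[X] = 11.5900
Var(X) = 4.5201
σ = √Var(X) = 2.1261

(b) Point probability using PMF:
P(X = 10) = 0.137546

(c) Cumulative probability using CDF:
P(X ≤ 13) = F(13) = 0.814303

(d) Range probability:
P(10 ≤ X ≤ 13) = P(X ≤ 13) - P(X ≤ 9)
                   = F(13) - F(9)
                   = 0.814303 - 0.162612
                   = 0.651691

This means approximately 65.2% of outcomes fall in the interval [10, 13].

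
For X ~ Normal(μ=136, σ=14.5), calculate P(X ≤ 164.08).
0.973600

We have X ~ Normal(μ=136, σ=14.5).

The CDF gives us P(X ≤ k).

Using the CDF:
P(X ≤ 164.08) = 0.973600

This means there's approximately a 97.4% chance that X is at most 164.08.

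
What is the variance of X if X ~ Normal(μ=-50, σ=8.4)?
70.5600

We have X ~ Normal(μ=-50, σ=8.4).

For a Normal distribution with μ=-50, σ=8.4:
Var(X) = 70.5600

The variance measures the spread of the distribution around the mean.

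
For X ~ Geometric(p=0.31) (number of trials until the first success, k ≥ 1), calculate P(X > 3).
0.328509

We have X ~ Geometric(p=0.31) (number of trials until the first success, k ≥ 1).

P(X > 3) = 1 - P(X ≤ 3)
                = 1 - F(3)
                = 1 - 0.671491
                = 0.328509

So there's approximately a 32.9% chance that X exceeds 3.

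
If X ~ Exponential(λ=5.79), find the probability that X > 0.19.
0.332838

We have X ~ Exponential(λ=5.79).

P(X > 0.19) = 1 - P(X ≤ 0.19)
                = 1 - F(0.19)
                = 1 - 0.667162
                = 0.332838

So there's approximately a 33.3% chance that X exceeds 0.19.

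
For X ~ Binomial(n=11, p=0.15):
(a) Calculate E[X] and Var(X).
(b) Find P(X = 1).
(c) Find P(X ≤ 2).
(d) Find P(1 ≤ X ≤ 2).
(a) E[X] = 1.6500, Var(X) = 1.4025
(b) P(X = 1) = 0.324843
(c) P(X ≤ 2) = 0.778812
(d) P(1 ≤ X ≤ 2) = 0.611469

We have X ~ Binomial(n=11, p=0.15).

(a) Moments:
E[X] = 1.6500
Var(X) = 1.4025
σ = √Var(X) = 1.1843

(b) Point probability using PMF:
P(X = 1) = 0.324843

(c) Cumulative probability using CDF:
P(X ≤ 2) = F(2) = 0.778812

(d) Range probability:
P(1 ≤ X ≤ 2) = P(X ≤ 2) - P(X ≤ 0)
                   = F(2) - F(0)
                   = 0.778812 - 0.167343
                   = 0.611469

This means approximately 61.1% of outcomes fall in the interval [1, 2].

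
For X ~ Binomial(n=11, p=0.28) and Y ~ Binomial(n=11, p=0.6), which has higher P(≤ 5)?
X has higher probability (P(X ≤ 5) = 0.9423 > P(Y ≤ 5) = 0.2465)

Compute P(≤ 5) for each distribution:

X ~ Binomial(n=11, p=0.28):
P(X ≤ 5) = 0.9423

Y ~ Binomial(n=11, p=0.6):
P(Y ≤ 5) = 0.2465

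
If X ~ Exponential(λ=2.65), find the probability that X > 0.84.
0.107959

We have X ~ Exponential(λ=2.65).

P(X > 0.84) = 1 - P(X ≤ 0.84)
                = 1 - F(0.84)
                = 1 - 0.892041
                = 0.107959

So there's approximately a 10.8% chance that X exceeds 0.84.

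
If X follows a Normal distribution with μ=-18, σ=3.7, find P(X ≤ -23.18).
0.080757

We have X ~ Normal(μ=-18, σ=3.7).

The CDF gives us P(X ≤ k).

Using the CDF:
P(X ≤ -23.18) = 0.080757

This means there's approximately a 8.1% chance that X is at most -23.18.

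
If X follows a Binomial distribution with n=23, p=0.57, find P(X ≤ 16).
0.925681

We have X ~ Binomial(n=23, p=0.57).

The CDF gives us P(X ≤ k).

Using the CDF:
P(X ≤ 16) = 0.925681

This means there's approximately a 92.6% chance that X is at most 16.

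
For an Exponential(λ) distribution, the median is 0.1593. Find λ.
λ = 4.3512

For X ~ Exponential(λ), the CDF is F(x) = 1 - e^(-λx).
The median m satisfies F(m) = 0.5:
1 - e^(-λm) = 0.5
e^(-λm) = 0.5
λm = ln(2)
m = ln(2) / λ

Given m = 0.1593:
λ = ln(2) / 0.1593 = 0.693147 / 0.1593 = 4.3512

Verification: ln(2) / 4.3512 = 0.1593 ✓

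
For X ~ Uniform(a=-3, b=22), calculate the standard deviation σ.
7.2169

We have X ~ Uniform(a=-3, b=22).

For a Uniform distribution with a=-3, b=22:
σ = √Var(X) = 7.2169

The standard deviation is the square root of the variance.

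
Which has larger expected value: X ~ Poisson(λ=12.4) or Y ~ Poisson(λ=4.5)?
X has larger mean (12.4000 > 4.5000)

Compute the expected value for each distribution:

X ~ Poisson(λ=12.4):
E[X] = 12.4000

Y ~ Poisson(λ=4.5):
E[Y] = 4.5000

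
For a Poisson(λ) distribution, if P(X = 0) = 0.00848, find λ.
λ = 4.7700

For a Poisson(λ) distribution, the PMF at 0 is:
P(X = 0) = λ^0 e^(-λ) / 0! = e^(-λ)

Given P(X = 0) = 0.00848:
e^(-λ) = 0.00848
-λ = ln(0.00848)
λ = -ln(0.00848) = 4.7700

Verification: e^(-4.7700) = 0.00848 ✓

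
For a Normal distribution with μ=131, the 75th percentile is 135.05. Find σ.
σ = 6.0045

For X ~ Normal(μ, σ), the p-th percentile satisfies x = μ + z_p × σ,
where z_p = Φ⁻¹(p) is the standard normal quantile.

Step 1: z_{0.75} = Φ⁻¹(0.75) = 0.6745

Step 2: Solve for σ:
135.05 = 131 + 0.6745 × σ
σ = (135.05 - 131) / 0.6745
σ = 4.05 / 0.6745
σ = 6.0045

Verification: μ + z × σ = 131 + 0.6745 × 6.0045 = 135.05 ✓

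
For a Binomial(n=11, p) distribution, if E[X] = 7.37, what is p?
p = 0.67

For a Binomial(n, p) distribution:
E[X] = n × p

Given n = 11 and E[X] = 7.37:
7.37 = 11 × p
p = 7.37 / 11 = 0.67

Verification: Binomial(11, 0.67) has E[X] = 7.37 ✓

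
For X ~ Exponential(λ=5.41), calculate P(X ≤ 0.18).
0.622355

We have X ~ Exponential(λ=5.41).

The CDF gives us P(X ≤ k).

Using the CDF:
P(X ≤ 0.18) = 0.622355

This means there's approximately a 62.2% chance that X is at most 0.18.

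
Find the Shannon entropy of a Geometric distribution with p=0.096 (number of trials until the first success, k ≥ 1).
3.2938 nats

We have X ~ Geometric(p=0.096) (number of trials until the first success, k ≥ 1).

The Shannon entropy measures the uncertainty or information content of the distribution.

For a Geometric distribution with p=0.096 (number of trials until the first success, k ≥ 1):
H(X) = 3.2938 nats

(In bits, this would be 4.7519 bits.)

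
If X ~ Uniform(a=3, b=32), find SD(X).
8.3716

We have X ~ Uniform(a=3, b=32).

For a Uniform distribution with a=3, b=32:
σ = √Var(X) = 8.3716

The standard deviation is the square root of the variance.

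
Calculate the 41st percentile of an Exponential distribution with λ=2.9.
0.1819

We have X ~ Exponential(λ=2.9).

We want to find x such that P(X ≤ x) = 0.41.

This is the 41st percentile, which means 41% of values fall below this point.

Using the inverse CDF (quantile function):
x = F⁻¹(0.41) = 0.1819

Verification: P(X ≤ 0.1819) = 0.41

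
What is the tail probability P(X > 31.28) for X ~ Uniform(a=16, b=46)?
0.490667

We have X ~ Uniform(a=16, b=46).

P(X > 31.28) = 1 - P(X ≤ 31.28)
                = 1 - F(31.28)
                = 1 - 0.509333
                = 0.490667

So there's approximately a 49.1% chance that X exceeds 31.28.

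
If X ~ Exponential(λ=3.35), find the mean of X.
0.2985

We have X ~ Exponential(λ=3.35).

For an Exponential distribution with λ=3.35:
E[X] = 0.2985

This is the expected (average) value of X.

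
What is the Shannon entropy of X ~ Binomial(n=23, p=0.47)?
2.2915 nats

We have X ~ Binomial(n=23, p=0.47).

The Shannon entropy measures the uncertainty or information content of the distribution.

For a Binomial distribution with n=23, p=0.47:
H(X) = 2.2915 nats

(In bits, this would be 3.3059 bits.)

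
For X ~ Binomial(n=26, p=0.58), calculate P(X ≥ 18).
0.168426

We have X ~ Binomial(n=26, p=0.58).

For discrete distributions, P(X ≥ 18) = 1 - P(X ≤ 17).

P(X ≤ 17) = 0.831574
P(X ≥ 18) = 1 - 0.831574 = 0.168426

So there's approximately a 16.8% chance that X is at least 18.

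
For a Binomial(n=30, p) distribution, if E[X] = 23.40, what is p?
p = 0.78

For a Binomial(n, p) distribution:
E[X] = n × p

Given n = 30 and E[X] = 23.40:
23.40 = 30 × p
p = 23.40 / 30 = 0.78

Verification: Binomial(30, 0.78) has E[X] = 23.40 ✓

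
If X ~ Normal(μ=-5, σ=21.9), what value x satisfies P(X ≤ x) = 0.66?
4.0329

We have X ~ Normal(μ=-5, σ=21.9).

We want to find x such that P(X ≤ x) = 0.66.

This is the 66th percentile, which means 66% of values fall below this point.

Using the inverse CDF (quantile function):
x = F⁻¹(0.66) = 4.0329

Verification: P(X ≤ 4.0329) = 0.66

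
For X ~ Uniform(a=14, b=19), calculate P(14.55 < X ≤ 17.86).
0.662000

We have X ~ Uniform(a=14, b=19).

To find P(14.55 < X ≤ 17.86), we use:
P(14.55 < X ≤ 17.86) = P(X ≤ 17.86) - P(X ≤ 14.55)
                 = F(17.86) - F(14.55)
                 = 0.772000 - 0.110000
                 = 0.662000

So there's approximately a 66.2% chance that X falls in this range.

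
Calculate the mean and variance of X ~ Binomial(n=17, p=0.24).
E[X] = 4.0800, Var(X) = 3.1008

We have X ~ Binomial(n=17, p=0.24).

For a Binomial distribution with n=17, p=0.24:

Expected value:
E[X] = 4.0800

Variance:
Var(X) = 3.1008

Standard deviation:
σ = √Var(X) = 1.7609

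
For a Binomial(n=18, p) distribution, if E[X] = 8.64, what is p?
p = 0.48

For a Binomial(n, p) distribution:
E[X] = n × p

Given n = 18 and E[X] = 8.64:
8.64 = 18 × p
p = 8.64 / 18 = 0.48

Verification: Binomial(18, 0.48) has E[X] = 8.64 ✓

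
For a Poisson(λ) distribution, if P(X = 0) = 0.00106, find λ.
λ = 6.8495

For a Poisson(λ) distribution, the PMF at 0 is:
P(X = 0) = λ^0 e^(-λ) / 0! = e^(-λ)

Given P(X = 0) = 0.00106:
e^(-λ) = 0.00106
-λ = ln(0.00106)
λ = -ln(0.00106) = 6.8495

Verification: e^(-6.8495) = 0.00106 ✓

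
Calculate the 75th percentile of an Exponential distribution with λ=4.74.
0.2925

We have X ~ Exponential(λ=4.74).

We want to find x such that P(X ≤ x) = 0.75.

This is the 75th percentile, which means 75% of values fall below this point.

Using the inverse CDF (quantile function):
x = F⁻¹(0.75) = 0.2925

Verification: P(X ≤ 0.2925) = 0.75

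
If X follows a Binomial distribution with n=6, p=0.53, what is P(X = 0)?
0.010779

We have X ~ Binomial(n=6, p=0.53).

For a Binomial distribution, the PMF gives us the probability of each outcome.

Using the PMF formula:
P(X = 0) = 0.010779

Rounded to 4 decimal places: 0.0108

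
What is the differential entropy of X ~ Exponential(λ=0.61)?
1.4943 nats

We have X ~ Exponential(λ=0.61).

The differential entropy measures the uncertainty or information content of the distribution.

For an Exponential distribution with λ=0.61:
h(X) = 1.4943 nats

(In bits, this would be 2.1558 bits.)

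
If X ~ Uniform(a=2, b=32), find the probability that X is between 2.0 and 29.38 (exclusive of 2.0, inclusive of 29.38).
0.912667

We have X ~ Uniform(a=2, b=32).

To find P(2.0 < X ≤ 29.38), we use:
P(2.0 < X ≤ 29.38) = P(X ≤ 29.38) - P(X ≤ 2.0)
                 = F(29.38) - F(2.0)
                 = 0.912667 - 0.000000
                 = 0.912667

So there's approximately a 91.3% chance that X falls in this range.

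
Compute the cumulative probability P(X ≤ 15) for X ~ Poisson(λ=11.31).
0.889924

We have X ~ Poisson(λ=11.31).

The CDF gives us P(X ≤ k).

Using the CDF:
P(X ≤ 15) = 0.889924

This means there's approximately a 89.0% chance that X is at most 15.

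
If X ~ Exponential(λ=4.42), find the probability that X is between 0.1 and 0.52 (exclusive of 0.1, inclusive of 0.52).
0.542330

We have X ~ Exponential(λ=4.42).

To find P(0.1 < X ≤ 0.52), we use:
P(0.1 < X ≤ 0.52) = P(X ≤ 0.52) - P(X ≤ 0.1)
                 = F(0.52) - F(0.1)
                 = 0.899581 - 0.357250
                 = 0.542330

So there's approximately a 54.2% chance that X falls in this range.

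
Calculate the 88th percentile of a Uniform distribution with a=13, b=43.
39.4000

We have X ~ Uniform(a=13, b=43).

We want to find x such that P(X ≤ x) = 0.88.

This is the 88th percentile, which means 88% of values fall below this point.

Using the inverse CDF (quantile function):
x = F⁻¹(0.88) = 39.4000

Verification: P(X ≤ 39.4000) = 0.88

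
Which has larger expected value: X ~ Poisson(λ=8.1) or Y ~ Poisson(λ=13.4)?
Y has larger mean (13.4000 > 8.1000)

Compute the expected value for each distribution:

X ~ Poisson(λ=8.1):
E[X] = 8.1000

Y ~ Poisson(λ=13.4):
E[Y] = 13.4000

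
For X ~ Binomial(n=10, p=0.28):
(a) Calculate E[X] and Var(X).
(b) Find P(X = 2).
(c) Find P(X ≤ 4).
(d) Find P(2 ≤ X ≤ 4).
(a) E[X] = 2.8000, Var(X) = 2.0160
(b) P(X = 2) = 0.254794
(c) P(X ≤ 4) = 0.881883
(d) P(2 ≤ X ≤ 4) = 0.698848

We have X ~ Binomial(n=10, p=0.28).

(a) Moments:
E[X] = 2.8000
Var(X) = 2.0160
σ = √Var(X) = 1.4199

(b) Point probability using PMF:
P(X = 2) = 0.254794

(c) Cumulative probability using CDF:
P(X ≤ 4) = F(4) = 0.881883

(d) Range probability:
P(2 ≤ X ≤ 4) = P(X ≤ 4) - P(X ≤ 1)
                   = F(4) - F(1)
                   = 0.881883 - 0.183035
                   = 0.698848

This means approximately 69.9% of outcomes fall in the interval [2, 4].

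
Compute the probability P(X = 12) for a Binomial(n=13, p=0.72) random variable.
0.070647

We have X ~ Binomial(n=13, p=0.72).

For a Binomial distribution, the PMF gives us the probability of each outcome.

Using the PMF formula:
P(X = 12) = 0.070647

Rounded to 4 decimal places: 0.0706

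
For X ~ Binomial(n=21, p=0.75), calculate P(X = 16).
0.199170

We have X ~ Binomial(n=21, p=0.75).

For a Binomial distribution, the PMF gives us the probability of each outcome.

Using the PMF formula:
P(X = 16) = 0.199170

Rounded to 4 decimal places: 0.1992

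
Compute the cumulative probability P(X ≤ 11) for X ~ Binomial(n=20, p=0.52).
0.687328

We have X ~ Binomial(n=20, p=0.52).

The CDF gives us P(X ≤ k).

Using the CDF:
P(X ≤ 11) = 0.687328

This means there's approximately a 68.7% chance that X is at most 11.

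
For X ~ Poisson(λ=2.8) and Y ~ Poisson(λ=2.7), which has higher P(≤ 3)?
Y has higher probability (P(Y ≤ 3) = 0.7141 > P(X ≤ 3) = 0.6919)

Compute P(≤ 3) for each distribution:

X ~ Poisson(λ=2.8):
P(X ≤ 3) = 0.6919

Y ~ Poisson(λ=2.7):
P(Y ≤ 3) = 0.7141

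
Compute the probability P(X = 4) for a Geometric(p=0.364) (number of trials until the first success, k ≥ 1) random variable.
0.093642

We have X ~ Geometric(p=0.364) (number of trials until the first success, k ≥ 1).

For a Geometric distribution, the PMF gives us the probability of each outcome.

Using the PMF formula:
P(X = 4) = 0.093642

Rounded to 4 decimal places: 0.0936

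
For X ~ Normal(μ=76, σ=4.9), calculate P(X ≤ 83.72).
0.942431

We have X ~ Normal(μ=76, σ=4.9).

The CDF gives us P(X ≤ k).

Using the CDF:
P(X ≤ 83.72) = 0.942431

This means there's approximately a 94.2% chance that X is at most 83.72.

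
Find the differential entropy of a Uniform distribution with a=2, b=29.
3.2958 nats

We have X ~ Uniform(a=2, b=29).

The differential entropy measures the uncertainty or information content of the distribution.

For a Uniform distribution with a=2, b=29:
h(X) = 3.2958 nats

(In bits, this would be 4.7549 bits.)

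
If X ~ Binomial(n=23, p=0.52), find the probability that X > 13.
0.261238

We have X ~ Binomial(n=23, p=0.52).

P(X > 13) = 1 - P(X ≤ 13)
                = 1 - F(13)
                = 1 - 0.738762
                = 0.261238

So there's approximately a 26.1% chance that X exceeds 13.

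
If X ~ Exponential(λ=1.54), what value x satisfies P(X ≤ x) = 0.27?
0.2044

We have X ~ Exponential(λ=1.54).

We want to find x such that P(X ≤ x) = 0.27.

This is the 27th percentile, which means 27% of values fall below this point.

Using the inverse CDF (quantile function):
x = F⁻¹(0.27) = 0.2044

Verification: P(X ≤ 0.2044) = 0.27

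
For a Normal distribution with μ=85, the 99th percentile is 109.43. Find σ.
σ = 10.5014

For X ~ Normal(μ, σ), the p-th percentile satisfies x = μ + z_p × σ,
where z_p = Φ⁻¹(p) is the standard normal quantile.

Step 1: z_{0.99} = Φ⁻¹(0.99) = 2.3263

Step 2: Solve for σ:
109.43 = 85 + 2.3263 × σ
σ = (109.43 - 85) / 2.3263
σ = 24.43 / 2.3263
σ = 10.5014

Verification: μ + z × σ = 85 + 2.3263 × 10.5014 = 109.43 ✓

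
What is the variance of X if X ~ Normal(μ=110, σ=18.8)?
353.4400

We have X ~ Normal(μ=110, σ=18.8).

For a Normal distribution with μ=110, σ=18.8:
Var(X) = 353.4400

The variance measures the spread of the distribution around the mean.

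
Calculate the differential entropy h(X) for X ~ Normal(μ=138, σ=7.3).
3.4068 nats

We have X ~ Normal(μ=138, σ=7.3).

The differential entropy measures the uncertainty or information content of the distribution.

For a Normal distribution with μ=138, σ=7.3:
h(X) = 3.4068 nats

(In bits, this would be 4.9150 bits.)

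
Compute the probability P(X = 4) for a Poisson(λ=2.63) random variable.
0.143687

We have X ~ Poisson(λ=2.63).

For a Poisson distribution, the PMF gives us the probability of each outcome.

Using the PMF formula:
P(X = 4) = 0.143687

Rounded to 4 decimal places: 0.1437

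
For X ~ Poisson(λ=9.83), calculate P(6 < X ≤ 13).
0.735310

We have X ~ Poisson(λ=9.83).

To find P(6 < X ≤ 13), we use:
P(6 < X ≤ 13) = P(X ≤ 13) - P(X ≤ 6)
                 = F(13) - F(6)
                 = 0.876540 - 0.141230
                 = 0.735310

So there's approximately a 73.5% chance that X falls in this range.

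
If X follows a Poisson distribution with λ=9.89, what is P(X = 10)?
0.125034

We have X ~ Poisson(λ=9.89).

For a Poisson distribution, the PMF gives us the probability of each outcome.

Using the PMF formula:
P(X = 10) = 0.125034

Rounded to 4 decimal places: 0.1250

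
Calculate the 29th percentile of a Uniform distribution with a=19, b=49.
27.7000

We have X ~ Uniform(a=19, b=49).

We want to find x such that P(X ≤ x) = 0.29.

This is the 29th percentile, which means 29% of values fall below this point.

Using the inverse CDF (quantile function):
x = F⁻¹(0.29) = 27.7000

Verification: P(X ≤ 27.7000) = 0.29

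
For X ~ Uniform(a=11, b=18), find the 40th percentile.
13.8000

We have X ~ Uniform(a=11, b=18).

We want to find x such that P(X ≤ x) = 0.4.

This is the 40th percentile, which means 40% of values fall below this point.

Using the inverse CDF (quantile function):
x = F⁻¹(0.4) = 13.8000

Verification: P(X ≤ 13.8000) = 0.4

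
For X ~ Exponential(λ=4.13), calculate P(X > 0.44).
0.162480

We have X ~ Exponential(λ=4.13).

P(X > 0.44) = 1 - P(X ≤ 0.44)
                = 1 - F(0.44)
                = 1 - 0.837520
                = 0.162480

So there's approximately a 16.2% chance that X exceeds 0.44.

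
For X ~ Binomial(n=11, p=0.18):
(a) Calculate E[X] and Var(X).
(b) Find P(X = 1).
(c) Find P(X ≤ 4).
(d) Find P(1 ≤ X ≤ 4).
(a) E[X] = 1.9800, Var(X) = 1.6236
(b) P(X = 1) = 0.272147
(c) P(X ≤ 4) = 0.966614
(d) P(1 ≤ X ≤ 4) = 0.853906

We have X ~ Binomial(n=11, p=0.18).

(a) Moments:
E[X] = 1.9800
Var(X) = 1.6236
σ = √Var(X) = 1.2742

(b) Point probability using PMF:
P(X = 1) = 0.272147

(c) Cumulative probability using CDF:
P(X ≤ 4) = F(4) = 0.966614

(d) Range probability:
P(1 ≤ X ≤ 4) = P(X ≤ 4) - P(X ≤ 0)
                   = F(4) - F(0)
                   = 0.966614 - 0.112707
                   = 0.853906

This means approximately 85.4% of outcomes fall in the interval [1, 4].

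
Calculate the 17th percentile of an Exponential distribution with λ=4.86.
0.0383

We have X ~ Exponential(λ=4.86).

We want to find x such that P(X ≤ x) = 0.17.

This is the 17th percentile, which means 17% of values fall below this point.

Using the inverse CDF (quantile function):
x = F⁻¹(0.17) = 0.0383

Verification: P(X ≤ 0.0383) = 0.17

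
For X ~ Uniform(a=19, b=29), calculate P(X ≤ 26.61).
0.761000

We have X ~ Uniform(a=19, b=29).

The CDF gives us P(X ≤ k).

Using the CDF:
P(X ≤ 26.61) = 0.761000

This means there's approximately a 76.1% chance that X is at most 26.61.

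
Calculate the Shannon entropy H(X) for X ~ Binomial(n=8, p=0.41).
1.7448 nats

We have X ~ Binomial(n=8, p=0.41).

The Shannon entropy measures the uncertainty or information content of the distribution.

For a Binomial distribution with n=8, p=0.41:
H(X) = 1.7448 nats

(In bits, this would be 2.5172 bits.)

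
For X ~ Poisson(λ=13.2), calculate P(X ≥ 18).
0.120867

We have X ~ Poisson(λ=13.2).

For discrete distributions, P(X ≥ 18) = 1 - P(X ≤ 17).

P(X ≤ 17) = 0.879133
P(X ≥ 18) = 1 - 0.879133 = 0.120867

So there's approximately a 12.1% chance that X is at least 18.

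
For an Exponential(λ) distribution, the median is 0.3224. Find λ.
λ = 2.1500

For X ~ Exponential(λ), the CDF is F(x) = 1 - e^(-λx).
The median m satisfies F(m) = 0.5:
1 - e^(-λm) = 0.5
e^(-λm) = 0.5
λm = ln(2)
m = ln(2) / λ

Given m = 0.3224:
λ = ln(2) / 0.3224 = 0.693147 / 0.3224 = 2.1500

Verification: ln(2) / 2.1500 = 0.3224 ✓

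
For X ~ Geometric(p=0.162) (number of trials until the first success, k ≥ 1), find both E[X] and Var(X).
E[X] = 6.1728, Var(X) = 31.9311

We have X ~ Geometric(p=0.162) (number of trials until the first success, k ≥ 1).

For a Geometric distribution with p=0.162 (number of trials until the first success, k ≥ 1):

Expected value:
E[X] = 6.1728

Variance:
Var(X) = 31.9311

Standard deviation:
σ = √Var(X) = 5.6508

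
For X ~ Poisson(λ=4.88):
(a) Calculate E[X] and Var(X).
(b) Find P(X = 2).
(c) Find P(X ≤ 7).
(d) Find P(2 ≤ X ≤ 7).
(a) E[X] = 4.8800, Var(X) = 4.8800
(b) P(X = 2) = 0.090459
(c) P(X ≤ 7) = 0.878857
(d) P(2 ≤ X ≤ 7) = 0.834187

We have X ~ Poisson(λ=4.88).

(a) Moments:
E[X] = 4.8800
Var(X) = 4.8800
σ = √Var(X) = 2.2091

(b) Point probability using PMF:
P(X = 2) = 0.090459

(c) Cumulative probability using CDF:
P(X ≤ 7) = F(7) = 0.878857

(d) Range probability:
P(2 ≤ X ≤ 7) = P(X ≤ 7) - P(X ≤ 1)
                   = F(7) - F(1)
                   = 0.878857 - 0.044670
                   = 0.834187

This means approximately 83.4% of outcomes fall in the interval [2, 7].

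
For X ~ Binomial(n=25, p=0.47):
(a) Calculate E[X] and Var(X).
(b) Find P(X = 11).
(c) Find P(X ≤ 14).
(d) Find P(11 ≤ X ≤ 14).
(a) E[X] = 11.7500, Var(X) = 6.2275
(b) P(X = 11) = 0.152062
(c) P(X ≤ 14) = 0.864721
(d) P(11 ≤ X ≤ 14) = 0.554940

We have X ~ Binomial(n=25, p=0.47).

(a) Moments:
E[X] = 11.7500
Var(X) = 6.2275
σ = √Var(X) = 2.4955

(b) Point probability using PMF:
P(X = 11) = 0.152062

(c) Cumulative probability using CDF:
P(X ≤ 14) = F(14) = 0.864721

(d) Range probability:
P(11 ≤ X ≤ 14) = P(X ≤ 14) - P(X ≤ 10)
                   = F(14) - F(10)
                   = 0.864721 - 0.309781
                   = 0.554940

This means approximately 55.5% of outcomes fall in the interval [11, 14].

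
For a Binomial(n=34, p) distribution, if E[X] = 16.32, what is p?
p = 0.48

For a Binomial(n, p) distribution:
E[X] = n × p

Given n = 34 and E[X] = 16.32:
16.32 = 34 × p
p = 16.32 / 34 = 0.48

Verification: Binomial(34, 0.48) has E[X] = 16.32 ✓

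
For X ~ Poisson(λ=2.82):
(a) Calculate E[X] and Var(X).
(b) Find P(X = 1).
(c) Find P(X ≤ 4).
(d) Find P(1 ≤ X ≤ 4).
(a) E[X] = 2.8200, Var(X) = 2.8200
(b) P(X = 1) = 0.168089
(c) P(X ≤ 4) = 0.844548
(d) P(1 ≤ X ≤ 4) = 0.784942

We have X ~ Poisson(λ=2.82).

(a) Moments:
E[X] = 2.8200
Var(X) = 2.8200
σ = √Var(X) = 1.6793

(b) Point probability using PMF:
P(X = 1) = 0.168089

(c) Cumulative probability using CDF:
P(X ≤ 4) = F(4) = 0.844548

(d) Range probability:
P(1 ≤ X ≤ 4) = P(X ≤ 4) - P(X ≤ 0)
                   = F(4) - F(0)
                   = 0.844548 - 0.059606
                   = 0.784942

This means approximately 78.5% of outcomes fall in the interval [1, 4].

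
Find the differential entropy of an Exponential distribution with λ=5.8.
-0.7579 nats

We have X ~ Exponential(λ=5.8).

The differential entropy measures the uncertainty or information content of the distribution.

For an Exponential distribution with λ=5.8:
h(X) = -0.7579 nats

(In bits, this would be -1.0934 bits.)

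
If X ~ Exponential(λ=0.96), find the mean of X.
1.0417

We have X ~ Exponential(λ=0.96).

For an Exponential distribution with λ=0.96:
E[X] = 1.0417

This is the expected (average) value of X.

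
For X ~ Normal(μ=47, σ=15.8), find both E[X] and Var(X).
E[X] = 47.0000, Var(X) = 249.6400

We have X ~ Normal(μ=47, σ=15.8).

For a Normal distribution with μ=47, σ=15.8:

Expected value:
E[X] = 47.0000

Variance:
Var(X) = 249.6400

Standard deviation:
σ = √Var(X) = 15.8000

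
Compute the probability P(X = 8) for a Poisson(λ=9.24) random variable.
0.127931

We have X ~ Poisson(λ=9.24).

For a Poisson distribution, the PMF gives us the probability of each outcome.

Using the PMF formula:
P(X = 8) = 0.127931

Rounded to 4 decimal places: 0.1279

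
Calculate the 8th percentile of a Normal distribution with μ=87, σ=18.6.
60.8657

We have X ~ Normal(μ=87, σ=18.6).

We want to find x such that P(X ≤ x) = 0.08.

This is the 8th percentile, which means 8% of values fall below this point.

Using the inverse CDF (quantile function):
x = F⁻¹(0.08) = 60.8657

Verification: P(X ≤ 60.8657) = 0.08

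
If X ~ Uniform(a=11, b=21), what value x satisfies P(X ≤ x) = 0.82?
19.2000

We have X ~ Uniform(a=11, b=21).

We want to find x such that P(X ≤ x) = 0.82.

This is the 82nd percentile, which means 82% of values fall below this point.

Using the inverse CDF (quantile function):
x = F⁻¹(0.82) = 19.2000

Verification: P(X ≤ 19.2000) = 0.82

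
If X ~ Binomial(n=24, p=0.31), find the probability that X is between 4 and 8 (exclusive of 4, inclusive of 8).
0.594709

We have X ~ Binomial(n=24, p=0.31).

To find P(4 < X ≤ 8), we use:
P(4 < X ≤ 8) = P(X ≤ 8) - P(X ≤ 4)
                 = F(8) - F(4)
                 = 0.687481 - 0.092772
                 = 0.594709

So there's approximately a 59.5% chance that X falls in this range.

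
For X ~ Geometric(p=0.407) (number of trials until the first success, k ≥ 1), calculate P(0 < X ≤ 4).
0.876343

We have X ~ Geometric(p=0.407) (number of trials until the first success, k ≥ 1).

To find P(0 < X ≤ 4), we use:
P(0 < X ≤ 4) = P(X ≤ 4) - P(X ≤ 0)
                 = F(4) - F(0)
                 = 0.876343 - 0.000000
                 = 0.876343

So there's approximately a 87.6% chance that X falls in this range.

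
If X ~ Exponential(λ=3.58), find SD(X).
0.2793

We have X ~ Exponential(λ=3.58).

For an Exponential distribution with λ=3.58:
σ = √Var(X) = 0.2793

The standard deviation is the square root of the variance.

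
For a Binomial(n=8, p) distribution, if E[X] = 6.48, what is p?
p = 0.81

For a Binomial(n, p) distribution:
E[X] = n × p

Given n = 8 and E[X] = 6.48:
6.48 = 8 × p
p = 6.48 / 8 = 0.81

Verification: Binomial(8, 0.81) has E[X] = 6.48 ✓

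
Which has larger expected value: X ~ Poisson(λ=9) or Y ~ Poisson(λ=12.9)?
Y has larger mean (12.9000 > 9.0000)

Compute the expected value for each distribution:

X ~ Poisson(λ=9):
E[X] = 9.0000

Y ~ Poisson(λ=12.9):
E[Y] = 12.9000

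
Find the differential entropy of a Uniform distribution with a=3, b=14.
2.3979 nats

We have X ~ Uniform(a=3, b=14).

The differential entropy measures the uncertainty or information content of the distribution.

For a Uniform distribution with a=3, b=14:
h(X) = 2.3979 nats

(In bits, this would be 3.4594 bits.)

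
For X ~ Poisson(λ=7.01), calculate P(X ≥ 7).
0.551778

We have X ~ Poisson(λ=7.01).

For discrete distributions, P(X ≥ 7) = 1 - P(X ≤ 6).

P(X ≤ 6) = 0.448222
P(X ≥ 7) = 1 - 0.448222 = 0.551778

So there's approximately a 55.2% chance that X is at least 7.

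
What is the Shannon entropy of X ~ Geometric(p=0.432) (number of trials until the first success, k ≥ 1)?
1.5830 nats

We have X ~ Geometric(p=0.432) (number of trials until the first success, k ≥ 1).

The Shannon entropy measures the uncertainty or information content of the distribution.

For a Geometric distribution with p=0.432 (number of trials until the first success, k ≥ 1):
H(X) = 1.5830 nats

(In bits, this would be 2.2838 bits.)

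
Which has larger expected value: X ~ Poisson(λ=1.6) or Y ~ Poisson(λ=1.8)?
Y has larger mean (1.8000 > 1.6000)

Compute the expected value for each distribution:

X ~ Poisson(λ=1.6):
E[X] = 1.6000

Y ~ Poisson(λ=1.8):
E[Y] = 1.8000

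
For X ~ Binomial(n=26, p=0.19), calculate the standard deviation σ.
2.0003

We have X ~ Binomial(n=26, p=0.19).

For a Binomial distribution with n=26, p=0.19:
σ = √Var(X) = 2.0003

The standard deviation is the square root of the variance.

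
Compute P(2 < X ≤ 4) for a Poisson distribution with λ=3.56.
0.404178

We have X ~ Poisson(λ=3.56).

To find P(2 < X ≤ 4), we use:
P(2 < X ≤ 4) = P(X ≤ 4) - P(X ≤ 2)
                 = F(4) - F(2)
                 = 0.714070 - 0.309892
                 = 0.404178

So there's approximately a 40.4% chance that X falls in this range.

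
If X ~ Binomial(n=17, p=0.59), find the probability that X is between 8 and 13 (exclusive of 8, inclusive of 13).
0.737180

We have X ~ Binomial(n=17, p=0.59).

To find P(8 < X ≤ 13), we use:
P(8 < X ≤ 13) = P(X ≤ 13) - P(X ≤ 8)
                 = F(13) - F(8)
                 = 0.960990 - 0.223811
                 = 0.737180

So there's approximately a 73.7% chance that X falls in this range.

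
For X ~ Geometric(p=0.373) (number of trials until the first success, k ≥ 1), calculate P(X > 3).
0.246492

We have X ~ Geometric(p=0.373) (number of trials until the first success, k ≥ 1).

P(X > 3) = 1 - P(X ≤ 3)
                = 1 - F(3)
                = 1 - 0.753508
                = 0.246492

So there's approximately a 24.6% chance that X exceeds 3.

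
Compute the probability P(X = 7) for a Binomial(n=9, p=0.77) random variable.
0.305628

We have X ~ Binomial(n=9, p=0.77).

For a Binomial distribution, the PMF gives us the probability of each outcome.

Using the PMF formula:
P(X = 7) = 0.305628

Rounded to 4 decimal places: 0.3056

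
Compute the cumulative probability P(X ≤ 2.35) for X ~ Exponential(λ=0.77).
0.836264

We have X ~ Exponential(λ=0.77).

The CDF gives us P(X ≤ k).

Using the CDF:
P(X ≤ 2.35) = 0.836264

This means there's approximately a 83.6% chance that X is at most 2.35.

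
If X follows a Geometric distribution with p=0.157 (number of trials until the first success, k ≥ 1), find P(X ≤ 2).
0.289351

We have X ~ Geometric(p=0.157) (number of trials until the first success, k ≥ 1).

The CDF gives us P(X ≤ k).

Using the CDF:
P(X ≤ 2) = 0.289351

This means there's approximately a 28.9% chance that X is at most 2.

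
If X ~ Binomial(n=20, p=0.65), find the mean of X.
13.0000

We have X ~ Binomial(n=20, p=0.65).

For a Binomial distribution with n=20, p=0.65:
E[X] = 13.0000

This is the expected (average) value of X.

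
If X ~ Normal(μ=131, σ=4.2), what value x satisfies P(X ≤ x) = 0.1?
125.6175

We have X ~ Normal(μ=131, σ=4.2).

We want to find x such that P(X ≤ x) = 0.1.

This is the 10th percentile, which means 10% of values fall below this point.

Using the inverse CDF (quantile function):
x = F⁻¹(0.1) = 125.6175

Verification: P(X ≤ 125.6175) = 0.1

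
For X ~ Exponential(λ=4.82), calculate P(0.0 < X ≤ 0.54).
0.925934

We have X ~ Exponential(λ=4.82).

To find P(0.0 < X ≤ 0.54), we use:
P(0.0 < X ≤ 0.54) = P(X ≤ 0.54) - P(X ≤ 0.0)
                 = F(0.54) - F(0.0)
                 = 0.925934 - 0.000000
                 = 0.925934

So there's approximately a 92.6% chance that X falls in this range.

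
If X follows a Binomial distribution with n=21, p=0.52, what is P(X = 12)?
0.155401

We have X ~ Binomial(n=21, p=0.52).

For a Binomial distribution, the PMF gives us the probability of each outcome.

Using the PMF formula:
P(X = 12) = 0.155401

Rounded to 4 decimal places: 0.1554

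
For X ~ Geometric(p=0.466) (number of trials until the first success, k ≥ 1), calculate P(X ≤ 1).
0.466000

We have X ~ Geometric(p=0.466) (number of trials until the first success, k ≥ 1).

The CDF gives us P(X ≤ k).

Using the CDF:
P(X ≤ 1) = 0.466000

This means there's approximately a 46.6% chance that X is at most 1.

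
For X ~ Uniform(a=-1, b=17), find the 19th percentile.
2.4200

We have X ~ Uniform(a=-1, b=17).

We want to find x such that P(X ≤ x) = 0.19.

This is the 19th percentile, which means 19% of values fall below this point.

Using the inverse CDF (quantile function):
x = F⁻¹(0.19) = 2.4200

Verification: P(X ≤ 2.4200) = 0.19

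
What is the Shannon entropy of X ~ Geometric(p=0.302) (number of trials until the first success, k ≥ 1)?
2.0283 nats

We have X ~ Geometric(p=0.302) (number of trials until the first success, k ≥ 1).

The Shannon entropy measures the uncertainty or information content of the distribution.

For a Geometric distribution with p=0.302 (number of trials until the first success, k ≥ 1):
H(X) = 2.0283 nats

(In bits, this would be 2.9262 bits.)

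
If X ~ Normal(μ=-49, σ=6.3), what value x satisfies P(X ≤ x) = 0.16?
-55.2651

We have X ~ Normal(μ=-49, σ=6.3).

We want to find x such that P(X ≤ x) = 0.16.

This is the 16th percentile, which means 16% of values fall below this point.

Using the inverse CDF (quantile function):
x = F⁻¹(0.16) = -55.2651

Verification: P(X ≤ -55.2651) = 0.16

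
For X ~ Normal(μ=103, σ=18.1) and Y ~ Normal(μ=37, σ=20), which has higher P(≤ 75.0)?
Y has higher probability (P(Y ≤ 75.0) = 0.9713 > P(X ≤ 75.0) = 0.0609)

Compute P(≤ 75.0) for each distribution:

X ~ Normal(μ=103, σ=18.1):
P(X ≤ 75.0) = 0.0609

Y ~ Normal(μ=37, σ=20):
P(Y ≤ 75.0) = 0.9713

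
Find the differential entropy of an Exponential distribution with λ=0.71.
1.3425 nats

We have X ~ Exponential(λ=0.71).

The differential entropy measures the uncertainty or information content of the distribution.

For an Exponential distribution with λ=0.71:
h(X) = 1.3425 nats

(In bits, this would be 1.9368 bits.)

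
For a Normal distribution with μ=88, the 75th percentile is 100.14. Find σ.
σ = 17.9988

For X ~ Normal(μ, σ), the p-th percentile satisfies x = μ + z_p × σ,
where z_p = Φ⁻¹(p) is the standard normal quantile.

Step 1: z_{0.75} = Φ⁻¹(0.75) = 0.6745

Step 2: Solve for σ:
100.14 = 88 + 0.6745 × σ
σ = (100.14 - 88) / 0.6745
σ = 12.14 / 0.6745
σ = 17.9988

Verification: μ + z × σ = 88 + 0.6745 × 17.9988 = 100.14 ✓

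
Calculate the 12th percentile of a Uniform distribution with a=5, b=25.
7.4000

We have X ~ Uniform(a=5, b=25).

We want to find x such that P(X ≤ x) = 0.12.

This is the 12th percentile, which means 12% of values fall below this point.

Using the inverse CDF (quantile function):
x = F⁻¹(0.12) = 7.4000

Verification: P(X ≤ 7.4000) = 0.12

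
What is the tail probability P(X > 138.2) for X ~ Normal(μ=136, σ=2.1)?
0.147407

We have X ~ Normal(μ=136, σ=2.1).

P(X > 138.2) = 1 - P(X ≤ 138.2)
                = 1 - F(138.2)
                = 1 - 0.852593
                = 0.147407

So there's approximately a 14.7% chance that X exceeds 138.2.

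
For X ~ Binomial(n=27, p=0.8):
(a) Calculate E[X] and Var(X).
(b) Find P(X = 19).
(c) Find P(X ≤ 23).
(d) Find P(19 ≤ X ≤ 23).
(a) E[X] = 21.6000, Var(X) = 4.3200
(b) P(X = 19) = 0.081906
(c) P(X ≤ 23) = 0.817717
(d) P(19 ≤ X ≤ 23) = 0.744063

We have X ~ Binomial(n=27, p=0.8).

(a) Moments:
E[X] = 21.6000
Var(X) = 4.3200
σ = √Var(X) = 2.0785

(b) Point probability using PMF:
P(X = 19) = 0.081906

(c) Cumulative probability using CDF:
P(X ≤ 23) = F(23) = 0.817717

(d) Range probability:
P(19 ≤ X ≤ 23) = P(X ≤ 23) - P(X ≤ 18)
                   = F(23) - F(18)
                   = 0.817717 - 0.073653
                   = 0.744063

This means approximately 74.4% of outcomes fall in the interval [19, 23].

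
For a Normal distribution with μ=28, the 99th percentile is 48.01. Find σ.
σ = 8.6015

For X ~ Normal(μ, σ), the p-th percentile satisfies x = μ + z_p × σ,
where z_p = Φ⁻¹(p) is the standard normal quantile.

Step 1: z_{0.99} = Φ⁻¹(0.99) = 2.3263

Step 2: Solve for σ:
48.01 = 28 + 2.3263 × σ
σ = (48.01 - 28) / 2.3263
σ = 20.01 / 2.3263
σ = 8.6015

Verification: μ + z × σ = 28 + 2.3263 × 8.6015 = 48.01 ✓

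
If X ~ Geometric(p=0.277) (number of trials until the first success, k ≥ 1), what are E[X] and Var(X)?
E[X] = 3.6101, Var(X) = 9.4228

We have X ~ Geometric(p=0.277) (number of trials until the first success, k ≥ 1).

For a Geometric distribution with p=0.277 (number of trials until the first success, k ≥ 1):

Expected value:
E[X] = 3.6101

Variance:
Var(X) = 9.4228

Standard deviation:
σ = √Var(X) = 3.0697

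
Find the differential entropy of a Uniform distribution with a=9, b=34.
3.2189 nats

We have X ~ Uniform(a=9, b=34).

The differential entropy measures the uncertainty or information content of the distribution.

For a Uniform distribution with a=9, b=34:
h(X) = 3.2189 nats

(In bits, this would be 4.6439 bits.)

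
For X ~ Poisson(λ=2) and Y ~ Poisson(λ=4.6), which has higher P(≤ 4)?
X has higher probability (P(X ≤ 4) = 0.9473 > P(Y ≤ 4) = 0.5132)

Compute P(≤ 4) for each distribution:

X ~ Poisson(λ=2):
P(X ≤ 4) = 0.9473

Y ~ Poisson(λ=4.6):
P(Y ≤ 4) = 0.5132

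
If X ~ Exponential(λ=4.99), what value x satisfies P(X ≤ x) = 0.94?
0.5638

We have X ~ Exponential(λ=4.99).

We want to find x such that P(X ≤ x) = 0.94.

This is the 94th percentile, which means 94% of values fall below this point.

Using the inverse CDF (quantile function):
x = F⁻¹(0.94) = 0.5638

Verification: P(X ≤ 0.5638) = 0.94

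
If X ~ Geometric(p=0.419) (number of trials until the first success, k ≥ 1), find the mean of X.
2.3866

We have X ~ Geometric(p=0.419) (number of trials until the first success, k ≥ 1).

For a Geometric distribution with p=0.419 (number of trials until the first success, k ≥ 1):
E[X] = 2.3866

This is the expected (average) value of X.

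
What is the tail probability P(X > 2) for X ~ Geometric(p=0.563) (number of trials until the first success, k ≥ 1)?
0.190969

We have X ~ Geometric(p=0.563) (number of trials until the first success, k ≥ 1).

P(X > 2) = 1 - P(X ≤ 2)
                = 1 - F(2)
                = 1 - 0.809031
                = 0.190969

So there's approximately a 19.1% chance that X exceeds 2.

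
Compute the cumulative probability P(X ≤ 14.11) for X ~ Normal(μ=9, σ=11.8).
0.667511

We have X ~ Normal(μ=9, σ=11.8).

The CDF gives us P(X ≤ k).

Using the CDF:
P(X ≤ 14.11) = 0.667511

This means there's approximately a 66.8% chance that X is at most 14.11.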